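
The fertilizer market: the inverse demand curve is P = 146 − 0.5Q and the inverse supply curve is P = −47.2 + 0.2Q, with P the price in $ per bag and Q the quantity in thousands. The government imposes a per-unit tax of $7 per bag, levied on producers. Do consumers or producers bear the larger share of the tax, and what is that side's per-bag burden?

Consumers bear the larger share: $5 per bag.

Inverting to Q(P) form: Qd = 292 − 2P; Qs = 5P + 236.
Without the tax, 292 − 2P = 5P + 236 gives 7P = 56, so P* = $8 and Q* = 276.
With the tax collected from producers, supply shifts: Qs = 5(P − 7) + 236.
New equilibrium: consumers pay $13, producers receive $6, Q = 266. (Wedge: Pb − Ps = 7.)
Per-bag burden: consumers $5, producers $2.
Consumers take the larger share because demand is less price-elastic here (demand slope 2 vs supply slope 5).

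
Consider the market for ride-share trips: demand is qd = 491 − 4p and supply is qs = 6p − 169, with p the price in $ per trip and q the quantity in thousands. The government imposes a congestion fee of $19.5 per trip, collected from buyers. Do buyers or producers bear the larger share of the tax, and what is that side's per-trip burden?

Buyers bear the larger share: $11.7 per trip.

Without the tax, 491 − 4p = 6p − 169 gives 10p = 660, so p* = $66 and q* = 227.
With the tax collected from buyers, demand (in seller-price terms) shifts: qd = 491 − 4(p + 19.5).
New equilibrium: buyers pay $77.7, producers receive $58.2, q = 180.2. (Wedge: pb − ps = 19.5.)
Per-trip burden: buyers $11.7, producers $7.8.
Buyers take the larger share because demand is less price-elastic here (demand slope 4 vs supply slope 6).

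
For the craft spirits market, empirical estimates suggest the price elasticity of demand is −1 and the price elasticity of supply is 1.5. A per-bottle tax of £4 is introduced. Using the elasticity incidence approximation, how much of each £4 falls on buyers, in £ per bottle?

Buyers bear ≈ £2.4 per bottle.

Incidence ratio: buyers' share ≈ εs / (εs + |εd|) = 1.5 / (1.5 + 1) = 0.6.
So buyers bear ≈ 0.6 × £4 = £2.4; suppliers bear £1.6.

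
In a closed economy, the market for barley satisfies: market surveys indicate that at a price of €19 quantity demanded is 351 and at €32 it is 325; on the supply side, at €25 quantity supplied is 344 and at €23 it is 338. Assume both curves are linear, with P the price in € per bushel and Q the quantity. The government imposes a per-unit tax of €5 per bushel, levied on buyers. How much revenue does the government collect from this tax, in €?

Demand slope: (325 − 351)/(32 − 19) = -2, so Qd = 389 − 2P.
Supply slope: (338 − 344)/(23 − 25) = 3, so Qs = 3P + 269.
Before the tax: set 389 − 2P = 3P + 269 → P* = €24, Q* = 341.
With the tax collected from buyers, demand (in seller-price terms) shifts: Qd = 389 − 2(P + 5).
New equilibrium: buyers pay €27, sellers receive €22, Q = 335. (Wedge: Pb − Ps = 5.)
Revenue = t · Q = 5 · 335 = €1675.

Tax revenue = €1675.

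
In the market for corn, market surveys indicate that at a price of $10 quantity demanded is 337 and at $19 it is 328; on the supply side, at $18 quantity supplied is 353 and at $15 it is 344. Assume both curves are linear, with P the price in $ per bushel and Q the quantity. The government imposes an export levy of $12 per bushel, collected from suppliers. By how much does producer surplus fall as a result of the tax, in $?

Producer surplus falls by $991.5.

Demand slope: (328 − 337)/(19 − 10) = -1, so Qd = 347 − P.
Supply slope: (344 − 353)/(15 − 18) = 3, so Qs = 3P + 299.
Without the tax, 347 − P = 3P + 299 gives 4P = 48, so P* = $12 and Q* = 335.
With the tax collected from suppliers, supply shifts: Qs = 3(P − 12) + 299.
New equilibrium: buyers pay $21, suppliers receive $9, Q = 326. (Wedge: Pb − Ps = 12.)
ΔPS is the trapezoid between Q = 326 and Q = 335 of height $3: ½ · (335 + 326) · 3 = $991.5.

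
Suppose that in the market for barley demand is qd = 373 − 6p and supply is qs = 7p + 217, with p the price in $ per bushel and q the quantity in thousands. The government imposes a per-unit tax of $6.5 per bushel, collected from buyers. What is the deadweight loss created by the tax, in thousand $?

Deadweight loss = $68.25 thousand.

Before the tax: set 373 − 6p = 7p + 217 → p* = $12, q* = 301.
With the tax collected from buyers, demand (in seller-price terms) shifts: qd = 373 − 6(p + 6.5).
Solving gives q = 280 with buyers paying $15.5 and producers receiving $9 (the $6.5 wedge).
Quantity falls by |ΔQ| = |301 − 280| = 21.
DWL = ½ · t · |ΔQ| = ½ · 6.5 · 21 = $68.25.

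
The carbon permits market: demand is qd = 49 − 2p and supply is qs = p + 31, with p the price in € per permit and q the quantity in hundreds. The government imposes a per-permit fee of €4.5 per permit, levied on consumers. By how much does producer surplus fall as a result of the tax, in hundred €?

Before the tax: set 49 − 2p = p + 31 → p* = €6, q* = 37.
With the tax collected from consumers, demand (in seller-price terms) shifts: qd = 49 − 2(p + 4.5).
New equilibrium: consumers pay €7.5, suppliers receive €3, q = 34. (Wedge: pb − ps = 4.5.)
ΔPS is the trapezoid between Q = 34 and Q = 37 of height €3: ½ · (37 + 34) · 3 = €106.5.

Producer surplus falls by €106.5 hundred.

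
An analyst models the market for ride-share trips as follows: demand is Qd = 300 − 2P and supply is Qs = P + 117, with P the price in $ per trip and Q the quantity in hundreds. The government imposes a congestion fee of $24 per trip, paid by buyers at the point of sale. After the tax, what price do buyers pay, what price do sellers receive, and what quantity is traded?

Buyers pay $69; sellers receive $45; quantity = 162.

Without the tax, 300 − 2P = P + 117 gives 3P = 183, so P* = $61 and Q* = 178.
With the tax collected from buyers, demand (in seller-price terms) shifts: Qd = 300 − 2(P + 24).
New equilibrium: buyers pay $69, sellers receive $45, Q = 162. (Wedge: Pb − Ps = 24.)
The less price-elastic side of the market bears the larger share of a per-unit tax.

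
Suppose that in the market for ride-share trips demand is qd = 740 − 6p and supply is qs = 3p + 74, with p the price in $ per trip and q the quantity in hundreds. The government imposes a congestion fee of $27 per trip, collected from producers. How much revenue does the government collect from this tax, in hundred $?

Without the tax, 740 − 6p = 3p + 74 gives 9p = 666, so p* = $74 and q* = 296.
With the tax collected from producers, supply shifts: qs = 3(p − 27) + 74.
Solving gives q = 242 with buyers paying $83 and producers receiving $56 (the $27 wedge).
Revenue = t · Q = 27 · 242 = $6534.

Tax revenue = $6534 hundred.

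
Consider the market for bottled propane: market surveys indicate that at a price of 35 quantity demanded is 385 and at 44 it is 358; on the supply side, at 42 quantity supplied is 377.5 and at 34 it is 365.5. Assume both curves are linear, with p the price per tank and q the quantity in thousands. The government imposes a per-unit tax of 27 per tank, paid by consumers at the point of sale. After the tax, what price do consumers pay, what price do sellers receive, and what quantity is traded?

Demand slope: (358 − 385)/(44 − 35) = -3, so qd = 490 − 3p.
Supply slope: (365.5 − 377.5)/(34 − 42) = 1.5, so qs = 1.5p + 314.5.
Without the tax, 490 − 3p = 1.5p + 314.5 gives 4.5p = 175.5, so p* = 39 and q* = 373.
With the tax collected from consumers, demand (in seller-price terms) shifts: qd = 490 − 3(p + 27).
Solving gives q = 346 with consumers paying 48 and sellers receiving 21 (the 27 wedge).

Consumers pay 48; sellers receive 21; quantity = 346.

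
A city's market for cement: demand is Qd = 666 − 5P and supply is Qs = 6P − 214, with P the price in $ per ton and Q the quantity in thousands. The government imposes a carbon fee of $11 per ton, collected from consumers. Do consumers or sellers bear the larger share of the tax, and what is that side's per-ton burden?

Consumers bear the larger share: $6 per ton.

Without the tax, 666 − 5P = 6P − 214 gives 11P = 880, so P* = $80 and Q* = 266.
With the tax collected from consumers, demand (in seller-price terms) shifts: Qd = 666 − 5(P + 11).
New equilibrium: consumers pay $86, sellers receive $75, Q = 236. (Wedge: Pb − Ps = 11.)
Per-ton burden: consumers $6, sellers $5.
Consumers take the larger share because demand is less price-elastic here (demand slope 5 vs supply slope 6).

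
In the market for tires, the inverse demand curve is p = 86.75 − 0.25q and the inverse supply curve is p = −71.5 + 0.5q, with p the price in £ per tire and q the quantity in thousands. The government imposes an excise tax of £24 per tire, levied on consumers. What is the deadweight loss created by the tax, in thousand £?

Inverting to q(p) form: qd = 347 − 4p; qs = 2p + 143.
Before the tax: set 347 − 4p = 2p + 143 → p* = £34, q* = 211.
With the tax collected from consumers, demand (in seller-price terms) shifts: qd = 347 − 4(p + 24).
Solving gives q = 179 with consumers paying £42 and sellers receiving £18 (the £24 wedge).
Quantity falls by |ΔQ| = |211 − 179| = 32.
DWL = ½ · t · |ΔQ| = ½ · 24 · 32 = £384.

Deadweight loss = £384 thousand.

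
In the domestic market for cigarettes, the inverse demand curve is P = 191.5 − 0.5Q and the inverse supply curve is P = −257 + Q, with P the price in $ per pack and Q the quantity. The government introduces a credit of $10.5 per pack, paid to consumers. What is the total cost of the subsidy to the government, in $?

Government outlay = $3213.

Inverting to Q(P) form: Qd = 383 − 2P; Qs = P + 257.
Before the subsidy: set 383 − 2P = P + 257 → P* = $42, Q* = 299.
With a per-unit subsidy paid to consumers, each effectively pays P − 10.5, so demand becomes Qd = 383 − 2(P − 10.5).
New equilibrium: consumers pay $38.5, sellers receive $49, Q = 306. (Wedge: Pb − Ps = −10.5.)
Outlay = t · Q = 10.5 · 306 = $3213.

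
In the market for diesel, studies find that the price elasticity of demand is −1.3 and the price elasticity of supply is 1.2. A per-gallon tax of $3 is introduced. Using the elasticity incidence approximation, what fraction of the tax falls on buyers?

Buyers' share ≈ 0.48.

Incidence ratio: buyers' share ≈ εs / (εs + |εd|) = 1.2 / (1.2 + 1.3) = 0.48.
Supply is the less elastic side, so buyers bear the smaller share.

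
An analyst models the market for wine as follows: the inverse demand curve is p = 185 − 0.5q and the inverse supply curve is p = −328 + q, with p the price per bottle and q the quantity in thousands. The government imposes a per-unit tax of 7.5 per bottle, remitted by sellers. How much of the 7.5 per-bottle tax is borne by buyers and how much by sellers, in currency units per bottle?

Rewrite in direct form: qd = 370 − 2p and qs = p + 328.
Without the tax, 370 − 2p = p + 328 gives 3p = 42, so p* = 14 and q* = 342.
With the tax collected from sellers, supply shifts: qs = (p − 7.5) + 328.
New equilibrium: buyers pay 16.5, sellers receive 9, q = 337. (Wedge: pb − ps = 7.5.)
Burden on buyers: 2.5; on sellers: 5. (They sum to 7.5.)
The less price-elastic side of the market bears the larger share of a per-unit tax.

Buyers bear 2.5 per bottle; sellers bear 5 per bottle.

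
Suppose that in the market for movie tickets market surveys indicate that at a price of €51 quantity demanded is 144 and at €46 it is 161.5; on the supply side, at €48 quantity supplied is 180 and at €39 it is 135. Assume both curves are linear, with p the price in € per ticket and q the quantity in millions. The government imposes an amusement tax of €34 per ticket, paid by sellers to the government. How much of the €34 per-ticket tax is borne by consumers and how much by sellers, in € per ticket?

Demand slope: (161.5 − 144)/(46 − 51) = -3.5, so qd = 322.5 − 3.5p.
Supply slope: (135 − 180)/(39 − 48) = 5, so qs = 5p − 60.
Without the tax, 322.5 − 3.5p = 5p − 60 gives 8.5p = 382.5, so p* = €45 and q* = 165.
With the tax collected from sellers, supply shifts: qs = 5(p − 34) − 60.
New equilibrium: consumers pay €65, sellers receive €31, q = 95. (Wedge: pb − ps = 34.)
Burden on consumers: €20; on sellers: €14. (They sum to €34.)
The less price-elastic side of the market bears the larger share of a per-unit tax.

Consumers bear €20 per ticket; sellers bear €14 per ticket.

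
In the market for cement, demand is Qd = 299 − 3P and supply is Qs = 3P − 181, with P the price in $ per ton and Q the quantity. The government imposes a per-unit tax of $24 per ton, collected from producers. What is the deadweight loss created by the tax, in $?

Deadweight loss = $432.

Before the tax: set 299 − 3P = 3P − 181 → P* = $80, Q* = 59.
With the tax collected from producers, supply shifts: Qs = 3(P − 24) − 181.
Solving gives Q = 23 with buyers paying $92 and producers receiving $68 (the $24 wedge).
Quantity falls by |ΔQ| = |59 − 23| = 36.
DWL = ½ · t · |ΔQ| = ½ · 24 · 36 = $432.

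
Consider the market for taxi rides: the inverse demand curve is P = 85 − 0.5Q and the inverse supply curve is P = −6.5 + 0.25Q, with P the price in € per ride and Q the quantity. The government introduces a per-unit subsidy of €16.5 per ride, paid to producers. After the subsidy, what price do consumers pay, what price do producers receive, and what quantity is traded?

Consumers pay €13; producers receive €29.5; quantity = 144.

Rewrite in direct form: Qd = 170 − 2P and Qs = 4P + 26.
Without the subsidy, 170 − 2P = 4P + 26 gives 6P = 144, so P* = €24 and Q* = 122.
With a per-unit subsidy paid to producers, each receives P + 16.5 per unit sold, so supply becomes Qs = 4(P + 16.5) + 26.
New equilibrium: consumers pay €13, producers receive €29.5, Q = 144. (Wedge: Pb − Ps = −16.5.)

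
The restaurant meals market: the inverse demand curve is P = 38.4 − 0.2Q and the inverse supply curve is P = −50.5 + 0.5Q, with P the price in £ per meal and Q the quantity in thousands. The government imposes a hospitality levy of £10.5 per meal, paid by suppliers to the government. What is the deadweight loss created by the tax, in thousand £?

Rewrite in direct form: Qd = 192 − 5P and Qs = 2P + 101.
Before the tax: set 192 − 5P = 2P + 101 → P* = £13, Q* = 127.
With the tax collected from suppliers, supply shifts: Qs = 2(P − 10.5) + 101.
Solving gives Q = 112 with buyers paying £16 and suppliers receiving £5.5 (the £10.5 wedge).
Quantity falls by |ΔQ| = |127 − 112| = 15.
DWL = ½ · t · |ΔQ| = ½ · 10.5 · 15 = £78.75.

Deadweight loss = £78.75 thousand.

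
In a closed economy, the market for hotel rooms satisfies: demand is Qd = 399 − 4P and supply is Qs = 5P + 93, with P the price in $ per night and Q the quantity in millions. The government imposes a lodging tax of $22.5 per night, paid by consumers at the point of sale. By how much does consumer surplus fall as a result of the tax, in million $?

Consumer surplus falls by $2975 million.

Without the tax, 399 − 4P = 5P + 93 gives 9P = 306, so P* = $34 and Q* = 263.
With the tax collected from consumers, demand (in seller-price terms) shifts: Qd = 399 − 4(P + 22.5).
New equilibrium: consumers pay $46.5, producers receive $24, Q = 213. (Wedge: Pb − Ps = 22.5.)
ΔCS is the trapezoid between Q = 213 and Q = 263 of height $12.5: ½ · (263 + 213) · 12.5 = $2975.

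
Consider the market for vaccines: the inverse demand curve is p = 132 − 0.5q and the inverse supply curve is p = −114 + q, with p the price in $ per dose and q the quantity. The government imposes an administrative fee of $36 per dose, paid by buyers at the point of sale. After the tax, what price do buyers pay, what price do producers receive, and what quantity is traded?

Inverting to q(p) form: qd = 264 − 2p; qs = p + 114.
Without the tax, 264 − 2p = p + 114 gives 3p = 150, so p* = $50 and q* = 164.
With the tax collected from buyers, demand (in seller-price terms) shifts: qd = 264 − 2(p + 36).
Solving gives q = 140 with buyers paying $62 and producers receiving $26 (the $36 wedge).
The less price-elastic side of the market bears the larger share of a per-unit tax.

Buyers pay $62; producers receive $26; quantity = 140.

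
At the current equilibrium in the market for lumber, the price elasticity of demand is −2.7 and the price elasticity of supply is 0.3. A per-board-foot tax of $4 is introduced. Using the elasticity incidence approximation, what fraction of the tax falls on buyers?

Buyers' share ≈ 0.1.

Incidence ratio: buyers' share ≈ εs / (εs + |εd|) = 0.3 / (0.3 + 2.7) = 0.1.
Supply is the less elastic side, so buyers bear the smaller share.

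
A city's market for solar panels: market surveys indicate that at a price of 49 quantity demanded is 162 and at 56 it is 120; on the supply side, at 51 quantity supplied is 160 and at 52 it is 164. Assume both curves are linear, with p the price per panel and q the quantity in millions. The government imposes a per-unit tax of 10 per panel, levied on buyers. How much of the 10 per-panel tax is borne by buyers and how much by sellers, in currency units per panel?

Demand slope: (120 − 162)/(56 − 49) = -6, so qd = 456 − 6p.
Supply slope: (164 − 160)/(52 − 51) = 4, so qs = 4p − 44.
Without the tax, 456 − 6p = 4p − 44 gives 10p = 500, so p* = 50 and q* = 156.
With the tax collected from buyers, demand (in seller-price terms) shifts: qd = 456 − 6(p + 10).
New equilibrium: buyers pay 54, sellers receive 44, q = 132. (Wedge: pb − ps = 10.)
Burden on buyers: 4; on sellers: 6. (They sum to 10.)
The less price-elastic side of the market bears the larger share of a per-unit tax.

Buyers bear 4 per panel; sellers bear 6 per panel.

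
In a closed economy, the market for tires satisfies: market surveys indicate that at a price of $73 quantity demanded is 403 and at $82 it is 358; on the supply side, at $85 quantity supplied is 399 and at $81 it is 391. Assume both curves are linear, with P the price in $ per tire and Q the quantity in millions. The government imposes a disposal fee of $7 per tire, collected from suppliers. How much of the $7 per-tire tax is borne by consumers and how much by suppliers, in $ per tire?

Consumers bear $2 per tire; suppliers bear $5 per tire.

Demand slope: (358 − 403)/(82 − 73) = -5, so Qd = 768 − 5P.
Supply slope: (391 − 399)/(81 − 85) = 2, so Qs = 2P + 229.
Before the tax: set 768 − 5P = 2P + 229 → P* = $77, Q* = 383.
With the tax collected from suppliers, supply shifts: Qs = 2(P − 7) + 229.
Solving gives Q = 373 with consumers paying $79 and suppliers receiving $72 (the $7 wedge).
Burden on consumers: $2; on suppliers: $5. (They sum to $7.)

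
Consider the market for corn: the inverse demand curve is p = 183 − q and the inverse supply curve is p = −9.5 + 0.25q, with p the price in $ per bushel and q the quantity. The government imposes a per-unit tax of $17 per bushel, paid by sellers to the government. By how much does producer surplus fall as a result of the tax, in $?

Producer surplus falls by $500.48.

Rewrite in direct form: qd = 183 − p and qs = 4p + 38.
Before the tax: set 183 − p = 4p + 38 → p* = $29, q* = 154.
With the tax collected from sellers, supply shifts: qs = 4(p − 17) + 38.
New equilibrium: buyers pay $42.6, sellers receive $25.6, q = 140.4. (Wedge: pb − ps = 17.)
ΔPS is the trapezoid between Q = 140.4 and Q = 154 of height $3.4: ½ · (154 + 140.4) · 3.4 = $500.48.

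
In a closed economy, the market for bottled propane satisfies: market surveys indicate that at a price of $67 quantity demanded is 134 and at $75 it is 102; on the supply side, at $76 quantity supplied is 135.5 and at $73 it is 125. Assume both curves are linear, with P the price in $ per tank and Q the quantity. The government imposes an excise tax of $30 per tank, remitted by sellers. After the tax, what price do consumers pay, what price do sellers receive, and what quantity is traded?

Consumers pay $85; sellers receive $55; quantity = 62.

Demand slope: (102 − 134)/(75 − 67) = -4, so Qd = 402 − 4P.
Supply slope: (125 − 135.5)/(73 − 76) = 3.5, so Qs = 3.5P − 130.5.
Before the tax: set 402 − 4P = 3.5P − 130.5 → P* = $71, Q* = 118.
With the tax collected from sellers, supply shifts: Qs = 3.5(P − 30) − 130.5.
New equilibrium: consumers pay $85, sellers receive $55, Q = 62. (Wedge: Pb − Ps = 30.)
The less price-elastic side of the market bears the larger share of a per-unit tax.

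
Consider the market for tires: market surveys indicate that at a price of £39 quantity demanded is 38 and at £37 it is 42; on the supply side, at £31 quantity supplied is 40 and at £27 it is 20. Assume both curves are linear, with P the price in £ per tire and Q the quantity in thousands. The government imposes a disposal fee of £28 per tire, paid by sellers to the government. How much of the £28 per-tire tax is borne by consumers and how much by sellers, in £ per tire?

Demand slope: (42 − 38)/(37 − 39) = -2, so Qd = 116 − 2P.
Supply slope: (20 − 40)/(27 − 31) = 5, so Qs = 5P − 115.
Before the tax: set 116 − 2P = 5P − 115 → P* = £33, Q* = 50.
With the tax collected from sellers, supply shifts: Qs = 5(P − 28) − 115.
New equilibrium: consumers pay £53, sellers receive £25, Q = 10. (Wedge: Pb − Ps = 28.)
Burden on consumers: £20; on sellers: £8. (They sum to £28.)
The less price-elastic side of the market bears the larger share of a per-unit tax.

Consumers bear £20 per tire; sellers bear £8 per tire.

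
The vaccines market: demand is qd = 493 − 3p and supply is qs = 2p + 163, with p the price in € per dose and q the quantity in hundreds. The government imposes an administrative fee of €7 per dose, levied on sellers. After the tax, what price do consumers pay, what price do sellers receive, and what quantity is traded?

Consumers pay €68.8; sellers receive €61.8; quantity = 286.6.

Before the tax: set 493 − 3p = 2p + 163 → p* = €66, q* = 295.
With the tax collected from sellers, supply shifts: qs = 2(p − 7) + 163.
New equilibrium: consumers pay €68.8, sellers receive €61.8, q = 286.6. (Wedge: pb − ps = 7.)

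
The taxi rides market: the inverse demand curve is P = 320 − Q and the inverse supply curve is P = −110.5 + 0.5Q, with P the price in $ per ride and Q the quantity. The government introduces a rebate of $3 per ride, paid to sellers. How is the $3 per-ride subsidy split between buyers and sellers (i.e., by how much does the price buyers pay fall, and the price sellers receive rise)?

Buyers gain $2 per ride; sellers gain $1 per ride.

Rewrite in direct form: Qd = 320 − P and Qs = 2P + 221.
Before the subsidy: set 320 − P = 2P + 221 → P* = $33, Q* = 287.
With a per-unit subsidy paid to sellers, each receives P + 3 per unit sold, so supply becomes Qs = 2(P + 3) + 221.
New equilibrium: buyers pay $31, sellers receive $34, Q = 289. (Wedge: Pb − Ps = −3.)
Gain to buyers: $2; to sellers: $1. (They sum to $3.)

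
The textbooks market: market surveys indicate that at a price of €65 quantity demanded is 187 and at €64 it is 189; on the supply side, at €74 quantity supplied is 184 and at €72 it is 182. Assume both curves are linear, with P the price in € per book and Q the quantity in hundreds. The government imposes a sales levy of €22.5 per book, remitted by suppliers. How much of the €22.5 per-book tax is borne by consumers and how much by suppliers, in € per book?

Consumers bear €7.5 per book; suppliers bear €15 per book.

Demand slope: (189 − 187)/(64 − 65) = -2, so Qd = 317 − 2P.
Supply slope: (182 − 184)/(72 − 74) = 1, so Qs = P + 110.
Before the tax: set 317 − 2P = P + 110 → P* = €69, Q* = 179.
With the tax collected from suppliers, supply shifts: Qs = (P − 22.5) + 110.
New equilibrium: consumers pay €76.5, suppliers receive €54, Q = 164. (Wedge: Pb − Ps = 22.5.)
Burden on consumers: €7.5; on suppliers: €15. (They sum to €22.5.)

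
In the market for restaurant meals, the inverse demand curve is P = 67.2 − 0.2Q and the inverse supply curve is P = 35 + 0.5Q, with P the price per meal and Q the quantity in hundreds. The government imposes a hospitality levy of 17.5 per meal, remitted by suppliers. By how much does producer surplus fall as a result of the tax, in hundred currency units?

Inverting to Q(P) form: Qd = 336 − 5P; Qs = 2P − 70.
Before the tax: set 336 − 5P = 2P − 70 → P* = 58, Q* = 46.
With the tax collected from suppliers, supply shifts: Qs = 2(P − 17.5) − 70.
New equilibrium: consumers pay 63, suppliers receive 45.5, Q = 21. (Wedge: Pb − Ps = 17.5.)
ΔPS is the trapezoid between Q = 21 and Q = 46 of height 12.5: ½ · (46 + 21) · 12.5 = 418.75.

Producer surplus falls by 418.75 hundred.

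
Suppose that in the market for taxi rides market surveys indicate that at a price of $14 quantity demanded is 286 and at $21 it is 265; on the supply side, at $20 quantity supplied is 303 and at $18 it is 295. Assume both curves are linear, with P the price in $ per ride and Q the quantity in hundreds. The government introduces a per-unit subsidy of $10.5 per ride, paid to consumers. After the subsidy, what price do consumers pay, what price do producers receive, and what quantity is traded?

Demand slope: (265 − 286)/(21 − 14) = -3, so Qd = 328 − 3P.
Supply slope: (295 − 303)/(18 − 20) = 4, so Qs = 4P + 223.
Before the subsidy: set 328 − 3P = 4P + 223 → P* = $15, Q* = 283.
With a per-unit subsidy paid to consumers, each effectively pays P − 10.5, so demand becomes Qd = 328 − 3(P − 10.5).
Solving gives Q = 301 with consumers paying $9 and producers receiving $19.5 (the $10.5 wedge).

Consumers pay $9; producers receive $19.5; quantity = 301.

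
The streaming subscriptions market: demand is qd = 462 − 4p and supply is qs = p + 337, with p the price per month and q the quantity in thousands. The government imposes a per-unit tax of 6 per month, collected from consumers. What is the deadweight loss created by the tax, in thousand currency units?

Before the tax: set 462 − 4p = p + 337 → p* = 25, q* = 362.
With the tax collected from consumers, demand (in seller-price terms) shifts: qd = 462 − 4(p + 6).
New equilibrium: consumers pay 26.2, producers receive 20.2, q = 357.2. (Wedge: pb − ps = 6.)
Quantity falls by |ΔQ| = |362 − 357.2| = 4.8.
DWL = ½ · t · |ΔQ| = ½ · 6 · 4.8 = 14.4.

Deadweight loss = 14.4 thousand.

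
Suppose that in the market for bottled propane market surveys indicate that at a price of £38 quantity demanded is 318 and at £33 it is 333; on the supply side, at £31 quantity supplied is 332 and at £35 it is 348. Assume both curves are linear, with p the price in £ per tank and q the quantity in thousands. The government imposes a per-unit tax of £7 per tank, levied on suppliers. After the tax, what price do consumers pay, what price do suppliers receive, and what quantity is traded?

Demand slope: (333 − 318)/(33 − 38) = -3, so qd = 432 − 3p.
Supply slope: (348 − 332)/(35 − 31) = 4, so qs = 4p + 208.
Before the tax: set 432 − 3p = 4p + 208 → p* = £32, q* = 336.
With the tax collected from suppliers, supply shifts: qs = 4(p − 7) + 208.
New equilibrium: consumers pay £36, suppliers receive £29, q = 324. (Wedge: pb − ps = 7.)

Consumers pay £36; suppliers receive £29; quantity = 324.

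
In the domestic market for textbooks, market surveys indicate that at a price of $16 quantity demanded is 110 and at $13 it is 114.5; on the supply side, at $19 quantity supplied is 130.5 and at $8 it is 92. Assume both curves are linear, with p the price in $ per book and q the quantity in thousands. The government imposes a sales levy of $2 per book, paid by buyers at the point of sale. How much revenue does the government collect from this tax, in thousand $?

Demand slope: (114.5 − 110)/(13 − 16) = -1.5, so qd = 134 − 1.5p.
Supply slope: (92 − 130.5)/(8 − 19) = 3.5, so qs = 3.5p + 64.
Before the tax: set 134 − 1.5p = 3.5p + 64 → p* = $14, q* = 113.
With the tax collected from buyers, demand (in seller-price terms) shifts: qd = 134 − 1.5(p + 2).
New equilibrium: buyers pay $15.4, producers receive $13.4, q = 110.9. (Wedge: pb − ps = 2.)
Revenue = t · Q = 2 · 110.9 = $221.8.

Tax revenue = $221.8 thousand.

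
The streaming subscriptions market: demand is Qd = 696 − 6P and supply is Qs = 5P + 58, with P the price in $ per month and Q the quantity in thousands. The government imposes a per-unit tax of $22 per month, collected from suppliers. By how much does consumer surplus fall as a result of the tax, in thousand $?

Before the tax: set 696 − 6P = 5P + 58 → P* = $58, Q* = 348.
With the tax collected from suppliers, supply shifts: Qs = 5(P − 22) + 58.
New equilibrium: buyers pay $68, suppliers receive $46, Q = 288. (Wedge: Pb − Ps = 22.)
ΔCS is the trapezoid between Q = 288 and Q = 348 of height $10: ½ · (348 + 288) · 10 = $3180.

Consumer surplus falls by $3180 thousand.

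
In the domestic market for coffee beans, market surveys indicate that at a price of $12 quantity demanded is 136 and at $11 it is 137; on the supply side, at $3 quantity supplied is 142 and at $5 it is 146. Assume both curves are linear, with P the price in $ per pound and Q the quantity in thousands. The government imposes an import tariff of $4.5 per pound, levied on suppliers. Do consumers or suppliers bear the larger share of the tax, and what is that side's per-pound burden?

Demand slope: (137 − 136)/(11 − 12) = -1, so Qd = 148 − P.
Supply slope: (146 − 142)/(5 − 3) = 2, so Qs = 2P + 136.
Without the tax, 148 − P = 2P + 136 gives 3P = 12, so P* = $4 and Q* = 144.
With the tax collected from suppliers, supply shifts: Qs = 2(P − 4.5) + 136.
Solving gives Q = 141 with consumers paying $7 and suppliers receiving $2.5 (the $4.5 wedge).
Per-pound burden: consumers $3, suppliers $1.5.
Consumers take the larger share because demand is less price-elastic here (demand slope 1 vs supply slope 2).

Consumers bear the larger share: $3 per pound.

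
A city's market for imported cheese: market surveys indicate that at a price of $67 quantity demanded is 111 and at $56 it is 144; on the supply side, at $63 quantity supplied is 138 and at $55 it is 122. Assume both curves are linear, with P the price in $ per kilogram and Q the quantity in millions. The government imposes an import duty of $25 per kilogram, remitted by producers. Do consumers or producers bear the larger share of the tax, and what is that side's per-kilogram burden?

Producers bear the larger share: $15 per kilogram.

Demand slope: (144 − 111)/(56 − 67) = -3, so Qd = 312 − 3P.
Supply slope: (122 − 138)/(55 − 63) = 2, so Qs = 2P + 12.
Before the tax: set 312 − 3P = 2P + 12 → P* = $60, Q* = 132.
With the tax collected from producers, supply shifts: Qs = 2(P − 25) + 12.
New equilibrium: consumers pay $70, producers receive $45, Q = 102. (Wedge: Pb − Ps = 25.)
Per-kilogram burden: consumers $10, producers $15.
Producers take the larger share because supply is less price-elastic here (demand slope 3 vs supply slope 2).
The less price-elastic side of the market bears the larger share of a per-unit tax.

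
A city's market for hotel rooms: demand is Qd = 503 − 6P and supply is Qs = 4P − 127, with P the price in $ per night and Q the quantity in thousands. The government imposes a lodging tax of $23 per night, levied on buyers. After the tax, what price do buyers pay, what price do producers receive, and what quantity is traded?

Before the tax: set 503 − 6P = 4P − 127 → P* = $63, Q* = 125.
With the tax collected from buyers, demand (in seller-price terms) shifts: Qd = 503 − 6(P + 23).
New equilibrium: buyers pay $72.2, producers receive $49.2, Q = 69.8. (Wedge: Pb − Ps = 23.)
The less price-elastic side of the market bears the larger share of a per-unit tax.

Buyers pay $72.2; producers receive $49.2; quantity = 69.8.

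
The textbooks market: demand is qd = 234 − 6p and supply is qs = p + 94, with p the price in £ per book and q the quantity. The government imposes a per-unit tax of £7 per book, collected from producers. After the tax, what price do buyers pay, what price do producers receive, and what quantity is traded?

Without the tax, 234 − 6p = p + 94 gives 7p = 140, so p* = £20 and q* = 114.
With the tax collected from producers, supply shifts: qs = (p − 7) + 94.
New equilibrium: buyers pay £21, producers receive £14, q = 108. (Wedge: pb − ps = 7.)
The less price-elastic side of the market bears the larger share of a per-unit tax.

Buyers pay £21; producers receive £14; quantity = 108.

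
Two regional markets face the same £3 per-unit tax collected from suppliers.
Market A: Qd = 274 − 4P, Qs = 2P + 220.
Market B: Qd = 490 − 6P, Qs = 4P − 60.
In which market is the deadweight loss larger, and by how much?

Market B, by £4.8.

Market A: pre-tax P* = £9, Q* = 238; post-tax Q = 234; deadweight loss = £6.
Market B: pre-tax P* = £55, Q* = 160; post-tax Q = 152.8; deadweight loss = £10.8.
Difference: £6 vs £10.8 → market B is larger by £4.8.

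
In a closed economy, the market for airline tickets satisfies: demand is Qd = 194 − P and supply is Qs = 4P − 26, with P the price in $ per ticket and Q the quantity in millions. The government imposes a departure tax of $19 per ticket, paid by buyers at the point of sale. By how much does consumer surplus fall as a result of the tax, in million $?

Consumer surplus falls by $2164.48 million.

Before the tax: set 194 − P = 4P − 26 → P* = $44, Q* = 150.
With the tax collected from buyers, demand (in seller-price terms) shifts: Qd = 194 − (P + 19).
Solving gives Q = 134.8 with buyers paying $59.2 and producers receiving $40.2 (the $19 wedge).
ΔCS is the trapezoid between Q = 134.8 and Q = 150 of height $15.2: ½ · (150 + 134.8) · 15.2 = $2164.48.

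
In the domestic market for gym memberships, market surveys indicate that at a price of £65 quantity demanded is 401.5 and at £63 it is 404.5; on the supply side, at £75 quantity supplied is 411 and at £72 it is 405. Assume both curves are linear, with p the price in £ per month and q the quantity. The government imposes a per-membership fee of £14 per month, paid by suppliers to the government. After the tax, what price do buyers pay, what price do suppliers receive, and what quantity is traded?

Demand slope: (404.5 − 401.5)/(63 − 65) = -1.5, so qd = 499 − 1.5p.
Supply slope: (405 − 411)/(72 − 75) = 2, so qs = 2p + 261.
Before the tax: set 499 − 1.5p = 2p + 261 → p* = £68, q* = 397.
With the tax collected from suppliers, supply shifts: qs = 2(p − 14) + 261.
New equilibrium: buyers pay £76, suppliers receive £62, q = 385. (Wedge: pb − ps = 14.)
The less price-elastic side of the market bears the larger share of a per-unit tax.

Buyers pay £76; suppliers receive £62; quantity = 385.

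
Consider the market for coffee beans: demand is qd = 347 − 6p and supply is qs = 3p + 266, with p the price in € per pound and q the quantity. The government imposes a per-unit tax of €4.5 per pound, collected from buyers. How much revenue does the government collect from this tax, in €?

Without the tax, 347 − 6p = 3p + 266 gives 9p = 81, so p* = €9 and q* = 293.
With the tax collected from buyers, demand (in seller-price terms) shifts: qd = 347 − 6(p + 4.5).
New equilibrium: buyers pay €10.5, suppliers receive €6, q = 284. (Wedge: pb − ps = 4.5.)
Revenue = t · Q = 4.5 · 284 = €1278.

Tax revenue = €1278.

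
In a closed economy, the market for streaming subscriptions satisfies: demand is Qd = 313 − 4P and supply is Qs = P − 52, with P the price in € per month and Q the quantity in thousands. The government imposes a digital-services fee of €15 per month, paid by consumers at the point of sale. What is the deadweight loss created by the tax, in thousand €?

Deadweight loss = €90 thousand.

Before the tax: set 313 − 4P = P − 52 → P* = €73, Q* = 21.
With the tax collected from consumers, demand (in seller-price terms) shifts: Qd = 313 − 4(P + 15).
New equilibrium: consumers pay €76, sellers receive €61, Q = 9. (Wedge: Pb − Ps = 15.)
Quantity falls by |ΔQ| = |21 − 9| = 12.
DWL = ½ · t · |ΔQ| = ½ · 15 · 12 = €90.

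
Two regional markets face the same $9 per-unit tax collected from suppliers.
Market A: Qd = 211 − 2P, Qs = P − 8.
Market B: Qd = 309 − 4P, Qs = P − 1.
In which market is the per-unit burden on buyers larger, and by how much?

Market A, by $1.2.

Market A: pre-tax P* = $73, Q* = 65; post-tax Q = 59; per-unit burden on buyers = $3.
Market B: pre-tax P* = $62, Q* = 61; post-tax Q = 53.8; per-unit burden on buyers = $1.8.
Difference: $3 vs $1.8 → market A is larger by $1.2.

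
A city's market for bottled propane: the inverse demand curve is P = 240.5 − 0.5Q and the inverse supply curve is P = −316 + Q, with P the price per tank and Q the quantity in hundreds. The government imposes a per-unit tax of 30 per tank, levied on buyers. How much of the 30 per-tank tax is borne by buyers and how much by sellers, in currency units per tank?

Buyers bear 10 per tank; sellers bear 20 per tank.

Inverting to Q(P) form: Qd = 481 − 2P; Qs = P + 316.
Before the tax: set 481 − 2P = P + 316 → P* = 55, Q* = 371.
With the tax collected from buyers, demand (in seller-price terms) shifts: Qd = 481 − 2(P + 30).
Solving gives Q = 351 with buyers paying 65 and sellers receiving 35 (the 30 wedge).
Burden on buyers: 10; on sellers: 20. (They sum to 30.)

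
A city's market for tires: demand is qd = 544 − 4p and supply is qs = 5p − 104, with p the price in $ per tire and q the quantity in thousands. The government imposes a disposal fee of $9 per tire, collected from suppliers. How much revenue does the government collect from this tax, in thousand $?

Before the tax: set 544 − 4p = 5p − 104 → p* = $72, q* = 256.
With the tax collected from suppliers, supply shifts: qs = 5(p − 9) − 104.
New equilibrium: consumers pay $77, suppliers receive $68, q = 236. (Wedge: pb − ps = 9.)
Revenue = t · Q = 9 · 236 = $2124.

Tax revenue = $2124 thousand.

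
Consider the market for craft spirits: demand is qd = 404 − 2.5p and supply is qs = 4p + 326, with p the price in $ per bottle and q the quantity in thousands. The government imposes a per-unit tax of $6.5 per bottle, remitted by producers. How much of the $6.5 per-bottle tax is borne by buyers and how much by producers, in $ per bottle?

Before the tax: set 404 − 2.5p = 4p + 326 → p* = $12, q* = 374.
With the tax collected from producers, supply shifts: qs = 4(p − 6.5) + 326.
New equilibrium: buyers pay $16, producers receive $9.5, q = 364. (Wedge: pb − ps = 6.5.)
Burden on buyers: $4; on producers: $2.5. (They sum to $6.5.)
The less price-elastic side of the market bears the larger share of a per-unit tax.

Buyers bear $4 per bottle; producers bear $2.5 per bottle.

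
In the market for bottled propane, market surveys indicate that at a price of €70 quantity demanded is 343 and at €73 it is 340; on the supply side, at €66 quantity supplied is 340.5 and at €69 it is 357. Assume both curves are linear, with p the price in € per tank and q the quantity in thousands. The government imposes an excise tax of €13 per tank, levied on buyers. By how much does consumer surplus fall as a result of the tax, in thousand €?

Demand slope: (340 − 343)/(73 − 70) = -1, so qd = 413 − p.
Supply slope: (357 − 340.5)/(69 − 66) = 5.5, so qs = 5.5p − 22.5.
Before the tax: set 413 − p = 5.5p − 22.5 → p* = €67, q* = 346.
With the tax collected from buyers, demand (in seller-price terms) shifts: qd = 413 − (p + 13).
Solving gives q = 335 with buyers paying €78 and sellers receiving €65 (the €13 wedge).
ΔCS is the trapezoid between Q = 335 and Q = 346 of height €11: ½ · (346 + 335) · 11 = €3745.5.

Consumer surplus falls by €3745.5 thousand.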